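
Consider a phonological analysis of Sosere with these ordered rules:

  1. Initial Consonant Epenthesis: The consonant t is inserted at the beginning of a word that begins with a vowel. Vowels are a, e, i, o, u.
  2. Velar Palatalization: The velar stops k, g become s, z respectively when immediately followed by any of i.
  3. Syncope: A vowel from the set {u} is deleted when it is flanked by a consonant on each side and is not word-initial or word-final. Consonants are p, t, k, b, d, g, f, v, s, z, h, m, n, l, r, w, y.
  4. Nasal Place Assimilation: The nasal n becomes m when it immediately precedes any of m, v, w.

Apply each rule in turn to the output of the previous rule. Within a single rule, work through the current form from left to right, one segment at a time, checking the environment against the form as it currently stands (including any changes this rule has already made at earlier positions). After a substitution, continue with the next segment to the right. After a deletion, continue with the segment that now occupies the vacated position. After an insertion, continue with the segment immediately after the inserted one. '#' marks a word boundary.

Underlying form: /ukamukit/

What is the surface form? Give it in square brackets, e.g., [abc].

[tkamsit]

1 Initial Consonant Epenthesis: [ukamukit] → [tukamukit]
2 Velar Palatalization: [tukamukit] → [tukamusit]
3 Syncope: [tukamusit] → [tkamsit]
4 Nasal Place Assimilation: no change — [tkamsit]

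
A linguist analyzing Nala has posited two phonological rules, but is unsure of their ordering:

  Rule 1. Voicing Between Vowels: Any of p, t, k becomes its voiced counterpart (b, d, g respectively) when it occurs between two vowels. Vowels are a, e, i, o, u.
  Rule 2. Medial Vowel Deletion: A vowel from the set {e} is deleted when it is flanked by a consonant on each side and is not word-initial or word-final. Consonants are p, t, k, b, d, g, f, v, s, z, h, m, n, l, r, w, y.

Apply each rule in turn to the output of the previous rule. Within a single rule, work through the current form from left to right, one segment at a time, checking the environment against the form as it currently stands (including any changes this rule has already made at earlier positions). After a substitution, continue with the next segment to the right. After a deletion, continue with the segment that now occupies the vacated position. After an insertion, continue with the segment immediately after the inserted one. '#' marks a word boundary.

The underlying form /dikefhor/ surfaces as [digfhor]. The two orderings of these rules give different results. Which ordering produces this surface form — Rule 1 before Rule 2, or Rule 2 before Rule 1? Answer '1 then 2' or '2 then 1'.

1 then 2

Order 1 then 2:
  1 Voicing Between Vowels: [dikefhor] → [digefhor]
  2 Medial Vowel Deletion: [digefhor] → [digfhor]
  result: [digfhor]
Order 2 then 1:
  2 Medial Vowel Deletion: [dikefhor] → [dikfhor]
  1 Voicing Between Vowels: no change — [dikfhor]
  result: [dikfhor]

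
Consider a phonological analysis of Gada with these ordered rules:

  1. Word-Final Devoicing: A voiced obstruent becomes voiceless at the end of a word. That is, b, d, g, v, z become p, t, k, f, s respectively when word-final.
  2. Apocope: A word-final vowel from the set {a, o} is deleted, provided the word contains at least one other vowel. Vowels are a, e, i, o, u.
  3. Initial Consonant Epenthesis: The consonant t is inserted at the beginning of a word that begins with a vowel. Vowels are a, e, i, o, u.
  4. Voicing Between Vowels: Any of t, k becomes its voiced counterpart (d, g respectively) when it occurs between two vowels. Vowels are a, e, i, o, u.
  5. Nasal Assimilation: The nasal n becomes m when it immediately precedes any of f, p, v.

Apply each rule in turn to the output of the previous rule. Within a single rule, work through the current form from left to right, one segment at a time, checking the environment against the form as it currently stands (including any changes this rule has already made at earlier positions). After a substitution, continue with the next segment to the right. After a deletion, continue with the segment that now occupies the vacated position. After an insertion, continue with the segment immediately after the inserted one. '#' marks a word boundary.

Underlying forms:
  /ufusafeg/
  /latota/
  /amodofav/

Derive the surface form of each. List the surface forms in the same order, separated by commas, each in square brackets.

/ufusafeg/:
  1 Word-Final Devoicing: [ufusafeg] → [ufusafek]
  2 Apocope: no change — [ufusafek]
  3 Initial Consonant Epenthesis: [ufusafek] → [tufusafek]
  4 Voicing Between Vowels: no change — [tufusafek]
  5 Nasal Assimilation: no change — [tufusafek]
/latota/:
  1 Word-Final Devoicing: no change — [latota]
  2 Apocope: [latota] → [latot]
  3 Initial Consonant Epenthesis: no change — [latot]
  4 Voicing Between Vowels: [latot] → [ladot]
  5 Nasal Assimilation: no change — [ladot]
/amodofav/:
  1 Word-Final Devoicing: [amodofav] → [amodofaf]
  2 Apocope: no change — [amodofaf]
  3 Initial Consonant Epenthesis: [amodofaf] → [tamodofaf]
  4 Voicing Between Vowels: no change — [tamodofaf]
  5 Nasal Assimilation: no change — [tamodofaf]

[tufusafek], [ladot], [tamodofaf]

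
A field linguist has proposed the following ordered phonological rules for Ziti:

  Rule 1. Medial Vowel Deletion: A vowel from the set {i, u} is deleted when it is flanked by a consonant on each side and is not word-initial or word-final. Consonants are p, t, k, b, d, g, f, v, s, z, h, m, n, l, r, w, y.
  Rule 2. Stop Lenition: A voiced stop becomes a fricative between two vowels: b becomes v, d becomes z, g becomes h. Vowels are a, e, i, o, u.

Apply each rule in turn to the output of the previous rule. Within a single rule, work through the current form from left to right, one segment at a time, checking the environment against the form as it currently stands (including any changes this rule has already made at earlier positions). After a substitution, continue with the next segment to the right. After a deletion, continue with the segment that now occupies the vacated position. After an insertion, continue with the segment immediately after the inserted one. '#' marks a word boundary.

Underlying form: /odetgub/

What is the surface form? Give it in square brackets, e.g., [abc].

Rule 1 Medial Vowel Deletion: [odetgub] → [odetgb]
Rule 2 Stop Lenition: [odetgb] → [ozetgb]

[ozetgb]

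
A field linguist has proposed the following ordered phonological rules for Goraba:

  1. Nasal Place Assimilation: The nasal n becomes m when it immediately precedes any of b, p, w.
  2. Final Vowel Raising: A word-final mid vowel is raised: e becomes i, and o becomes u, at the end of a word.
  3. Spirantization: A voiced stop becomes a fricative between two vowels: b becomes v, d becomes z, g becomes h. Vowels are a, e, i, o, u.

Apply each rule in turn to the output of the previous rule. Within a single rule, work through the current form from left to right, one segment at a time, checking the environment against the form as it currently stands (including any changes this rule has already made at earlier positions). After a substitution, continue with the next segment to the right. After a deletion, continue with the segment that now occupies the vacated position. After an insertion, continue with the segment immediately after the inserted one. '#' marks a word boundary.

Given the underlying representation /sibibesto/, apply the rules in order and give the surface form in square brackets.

[sivivestu]

1 Nasal Place Assimilation: no change — [sibibesto]
2 Final Vowel Raising: [sibibesto] → [sibibestu]
3 Spirantization: [sibibestu] → [sivivestu]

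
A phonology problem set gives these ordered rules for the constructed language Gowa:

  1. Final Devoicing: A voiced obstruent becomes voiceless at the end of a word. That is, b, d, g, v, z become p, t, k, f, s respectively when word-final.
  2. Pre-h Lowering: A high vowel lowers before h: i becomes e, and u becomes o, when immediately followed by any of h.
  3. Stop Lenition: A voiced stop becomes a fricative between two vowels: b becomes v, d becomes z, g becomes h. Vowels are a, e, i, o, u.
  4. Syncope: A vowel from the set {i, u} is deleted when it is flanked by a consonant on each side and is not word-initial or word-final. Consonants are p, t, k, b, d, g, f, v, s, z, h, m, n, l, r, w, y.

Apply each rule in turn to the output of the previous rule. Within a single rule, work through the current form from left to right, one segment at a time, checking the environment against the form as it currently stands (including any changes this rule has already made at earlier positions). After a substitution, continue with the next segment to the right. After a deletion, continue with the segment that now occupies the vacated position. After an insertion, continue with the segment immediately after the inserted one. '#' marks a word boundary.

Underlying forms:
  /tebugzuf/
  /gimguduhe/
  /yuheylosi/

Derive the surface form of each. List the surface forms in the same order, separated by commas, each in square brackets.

/tebugzuf/:
  1 Final Devoicing: no change — [tebugzuf]
  2 Pre-h Lowering: no change — [tebugzuf]
  3 Stop Lenition: [tebugzuf] → [tevugzuf]
  4 Syncope: [tevugzuf] → [tevgzf]
/gimguduhe/:
  1 Final Devoicing: no change — [gimguduhe]
  2 Pre-h Lowering: [gimguduhe] → [gimgudohe]
  3 Stop Lenition: [gimgudohe] → [gimguzohe]
  4 Syncope: [gimguzohe] → [gmgzohe]
/yuheylosi/:
  1 Final Devoicing: no change — [yuheylosi]
  2 Pre-h Lowering: [yuheylosi] → [yoheylosi]
  3 Stop Lenition: no change — [yoheylosi]
  4 Syncope: no change — [yoheylosi]

[tevgzf], [gmgzohe], [yoheylosi]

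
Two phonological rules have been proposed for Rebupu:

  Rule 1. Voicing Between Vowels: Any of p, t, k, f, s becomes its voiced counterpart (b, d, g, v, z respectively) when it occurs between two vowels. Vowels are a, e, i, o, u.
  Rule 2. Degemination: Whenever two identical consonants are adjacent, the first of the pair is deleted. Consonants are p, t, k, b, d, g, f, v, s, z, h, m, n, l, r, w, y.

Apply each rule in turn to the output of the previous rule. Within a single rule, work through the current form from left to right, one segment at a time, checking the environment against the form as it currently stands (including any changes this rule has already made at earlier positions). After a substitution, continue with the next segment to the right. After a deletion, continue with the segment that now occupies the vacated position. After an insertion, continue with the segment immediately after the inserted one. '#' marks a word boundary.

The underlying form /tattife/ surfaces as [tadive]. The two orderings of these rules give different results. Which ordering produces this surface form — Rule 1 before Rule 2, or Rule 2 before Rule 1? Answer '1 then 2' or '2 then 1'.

Order 1 then 2:
  1 Voicing Between Vowels: [tattife] → [tattive]
  2 Degemination: [tattive] → [tative]
  result: [tative]
Order 2 then 1:
  2 Degemination: [tattife] → [tatife]
  1 Voicing Between Vowels: [tatife] → [tadive]
  result: [tadive]

2 then 1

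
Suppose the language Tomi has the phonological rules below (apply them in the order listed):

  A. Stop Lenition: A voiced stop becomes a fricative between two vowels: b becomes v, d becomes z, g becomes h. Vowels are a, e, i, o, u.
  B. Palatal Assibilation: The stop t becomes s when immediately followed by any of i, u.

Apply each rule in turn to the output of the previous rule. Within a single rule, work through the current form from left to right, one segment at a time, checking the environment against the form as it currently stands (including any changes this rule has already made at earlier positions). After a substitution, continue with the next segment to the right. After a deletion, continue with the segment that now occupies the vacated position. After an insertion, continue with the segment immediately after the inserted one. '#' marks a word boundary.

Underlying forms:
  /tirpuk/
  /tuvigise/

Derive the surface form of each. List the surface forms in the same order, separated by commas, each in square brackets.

/tirpuk/:
  A Stop Lenition: no change — [tirpuk]
  B Palatal Assibilation: [tirpuk] → [sirpuk]
/tuvigise/:
  A Stop Lenition: [tuvigise] → [tuvihise]
  B Palatal Assibilation: [tuvihise] → [suvihise]

[sirpuk], [suvihise]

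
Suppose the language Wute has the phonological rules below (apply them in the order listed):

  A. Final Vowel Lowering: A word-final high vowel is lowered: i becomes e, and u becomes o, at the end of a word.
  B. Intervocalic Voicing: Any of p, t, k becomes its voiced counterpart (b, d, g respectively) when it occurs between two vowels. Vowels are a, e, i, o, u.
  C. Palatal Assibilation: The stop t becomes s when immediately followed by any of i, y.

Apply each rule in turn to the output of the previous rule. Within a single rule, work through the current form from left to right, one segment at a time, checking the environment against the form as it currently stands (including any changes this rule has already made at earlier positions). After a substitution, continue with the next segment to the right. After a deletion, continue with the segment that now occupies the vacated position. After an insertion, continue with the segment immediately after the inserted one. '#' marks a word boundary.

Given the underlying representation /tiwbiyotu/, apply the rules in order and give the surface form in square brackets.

[siwbiyodo]

A Final Vowel Lowering: [tiwbiyotu] → [tiwbiyoto]
B Intervocalic Voicing: [tiwbiyoto] → [tiwbiyodo]
C Palatal Assibilation: [tiwbiyodo] → [siwbiyodo]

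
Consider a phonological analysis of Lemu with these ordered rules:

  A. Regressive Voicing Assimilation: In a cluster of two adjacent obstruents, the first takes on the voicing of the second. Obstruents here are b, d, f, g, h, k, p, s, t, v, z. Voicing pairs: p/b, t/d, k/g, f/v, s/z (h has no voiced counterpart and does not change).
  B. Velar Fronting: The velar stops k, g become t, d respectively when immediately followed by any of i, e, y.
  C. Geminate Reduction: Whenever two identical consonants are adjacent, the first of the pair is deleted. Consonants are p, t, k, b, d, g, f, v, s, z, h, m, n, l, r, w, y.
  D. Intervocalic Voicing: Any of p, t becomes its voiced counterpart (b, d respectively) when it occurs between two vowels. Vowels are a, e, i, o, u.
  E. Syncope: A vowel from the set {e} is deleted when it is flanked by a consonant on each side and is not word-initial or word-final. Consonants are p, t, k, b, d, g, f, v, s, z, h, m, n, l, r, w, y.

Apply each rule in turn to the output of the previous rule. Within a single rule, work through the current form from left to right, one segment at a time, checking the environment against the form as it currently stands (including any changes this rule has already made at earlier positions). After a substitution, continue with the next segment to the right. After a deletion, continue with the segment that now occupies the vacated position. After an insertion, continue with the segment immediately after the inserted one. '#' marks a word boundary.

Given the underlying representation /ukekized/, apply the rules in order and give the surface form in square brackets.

A Regressive Voicing Assimilation: no change — [ukekized]
B Velar Fronting: [ukekized] → [utetized]
C Geminate Reduction: no change — [utetized]
D Intervocalic Voicing: [utetized] → [udedized]
E Syncope: [udedized] → [uddizd]

[uddizd]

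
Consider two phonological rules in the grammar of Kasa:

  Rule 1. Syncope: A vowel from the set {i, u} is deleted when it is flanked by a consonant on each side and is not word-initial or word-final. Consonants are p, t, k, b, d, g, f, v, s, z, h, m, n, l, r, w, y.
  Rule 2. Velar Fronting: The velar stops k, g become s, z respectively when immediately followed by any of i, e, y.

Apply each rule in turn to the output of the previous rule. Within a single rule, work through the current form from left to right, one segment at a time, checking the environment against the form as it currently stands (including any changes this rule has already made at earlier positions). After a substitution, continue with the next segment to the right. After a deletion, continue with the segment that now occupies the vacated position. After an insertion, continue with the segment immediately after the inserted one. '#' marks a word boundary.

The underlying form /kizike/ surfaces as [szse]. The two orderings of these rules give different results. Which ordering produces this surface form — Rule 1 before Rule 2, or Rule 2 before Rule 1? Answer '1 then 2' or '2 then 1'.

2 then 1

Order 1 then 2:
  1 Syncope: [kizike] → [kzke]
  2 Velar Fronting: [kzke] → [kzse]
  result: [kzse]
Order 2 then 1:
  2 Velar Fronting: [kizike] → [sizise]
  1 Syncope: [sizise] → [szse]
  result: [szse]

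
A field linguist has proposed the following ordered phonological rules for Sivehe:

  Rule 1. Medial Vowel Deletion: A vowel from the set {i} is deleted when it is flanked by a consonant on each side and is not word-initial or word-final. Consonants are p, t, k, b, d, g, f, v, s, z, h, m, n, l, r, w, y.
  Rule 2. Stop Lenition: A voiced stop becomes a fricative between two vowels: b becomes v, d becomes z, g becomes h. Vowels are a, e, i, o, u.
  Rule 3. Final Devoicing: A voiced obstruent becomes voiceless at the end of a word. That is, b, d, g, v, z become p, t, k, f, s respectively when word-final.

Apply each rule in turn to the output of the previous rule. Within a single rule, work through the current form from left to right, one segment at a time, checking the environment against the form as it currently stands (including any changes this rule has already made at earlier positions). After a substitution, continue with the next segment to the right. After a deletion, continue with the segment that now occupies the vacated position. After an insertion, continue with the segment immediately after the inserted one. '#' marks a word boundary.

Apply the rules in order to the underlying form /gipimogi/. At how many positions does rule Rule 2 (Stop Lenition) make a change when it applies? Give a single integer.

1

Rule 1 Medial Vowel Deletion: [gipimogi] → [gpmogi]
Rule 2 Stop Lenition: [gpmogi] → [gpmohi]
Rule 3 Final Devoicing: no change — [gpmohi]
Rule Rule 2 changed 1 position(s).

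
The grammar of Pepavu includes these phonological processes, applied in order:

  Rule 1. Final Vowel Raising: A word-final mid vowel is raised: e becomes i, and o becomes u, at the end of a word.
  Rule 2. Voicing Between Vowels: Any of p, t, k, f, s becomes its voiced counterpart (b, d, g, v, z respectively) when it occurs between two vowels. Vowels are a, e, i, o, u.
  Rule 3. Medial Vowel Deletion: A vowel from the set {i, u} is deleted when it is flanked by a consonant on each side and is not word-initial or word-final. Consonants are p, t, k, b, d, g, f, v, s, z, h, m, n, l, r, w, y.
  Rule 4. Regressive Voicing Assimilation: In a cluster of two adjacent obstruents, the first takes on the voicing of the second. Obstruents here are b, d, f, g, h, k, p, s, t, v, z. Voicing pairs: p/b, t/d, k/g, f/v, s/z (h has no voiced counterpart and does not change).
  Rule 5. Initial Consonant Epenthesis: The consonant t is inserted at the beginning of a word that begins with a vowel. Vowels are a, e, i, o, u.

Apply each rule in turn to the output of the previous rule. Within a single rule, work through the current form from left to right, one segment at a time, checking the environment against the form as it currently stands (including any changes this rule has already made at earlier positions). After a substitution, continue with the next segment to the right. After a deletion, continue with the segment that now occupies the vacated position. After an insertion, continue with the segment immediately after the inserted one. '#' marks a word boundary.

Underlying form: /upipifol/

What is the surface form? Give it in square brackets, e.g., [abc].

Rule 1 Final Vowel Raising: no change — [upipifol]
Rule 2 Voicing Between Vowels: [upipifol] → [ubibivol]
Rule 3 Medial Vowel Deletion: [ubibivol] → [ubbvol]
Rule 4 Regressive Voicing Assimilation: no change — [ubbvol]
Rule 5 Initial Consonant Epenthesis: [ubbvol] → [tubbvol]

[tubbvol]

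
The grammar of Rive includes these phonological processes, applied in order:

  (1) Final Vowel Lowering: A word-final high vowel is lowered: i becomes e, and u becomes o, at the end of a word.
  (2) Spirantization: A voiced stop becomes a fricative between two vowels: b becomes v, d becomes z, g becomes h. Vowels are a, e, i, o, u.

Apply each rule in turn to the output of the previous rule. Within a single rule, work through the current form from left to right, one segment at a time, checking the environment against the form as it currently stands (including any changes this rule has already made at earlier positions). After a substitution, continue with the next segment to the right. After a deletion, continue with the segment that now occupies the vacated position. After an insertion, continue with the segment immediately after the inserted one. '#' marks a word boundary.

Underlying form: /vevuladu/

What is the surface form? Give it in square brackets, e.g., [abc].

[vevulazo]

(1) Final Vowel Lowering: [vevuladu] → [vevulado]
(2) Spirantization: [vevulado] → [vevulazo]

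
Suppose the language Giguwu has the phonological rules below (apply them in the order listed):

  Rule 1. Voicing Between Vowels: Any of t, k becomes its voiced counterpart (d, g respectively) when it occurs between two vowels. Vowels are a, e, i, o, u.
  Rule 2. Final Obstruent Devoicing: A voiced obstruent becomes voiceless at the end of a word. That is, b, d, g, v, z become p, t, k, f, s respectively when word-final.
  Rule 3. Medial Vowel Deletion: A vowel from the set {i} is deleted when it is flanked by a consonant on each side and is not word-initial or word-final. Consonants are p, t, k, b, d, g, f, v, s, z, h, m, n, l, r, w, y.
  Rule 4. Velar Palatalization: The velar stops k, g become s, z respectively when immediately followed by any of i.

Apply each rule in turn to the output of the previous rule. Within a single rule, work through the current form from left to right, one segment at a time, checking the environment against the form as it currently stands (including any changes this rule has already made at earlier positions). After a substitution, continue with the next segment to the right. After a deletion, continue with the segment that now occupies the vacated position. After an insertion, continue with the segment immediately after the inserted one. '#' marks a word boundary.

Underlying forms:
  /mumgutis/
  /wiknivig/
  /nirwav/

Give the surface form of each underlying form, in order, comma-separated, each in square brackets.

/mumgutis/:
  Rule 1 Voicing Between Vowels: [mumgutis] → [mumgudis]
  Rule 2 Final Obstruent Devoicing: no change — [mumgudis]
  Rule 3 Medial Vowel Deletion: [mumgudis] → [mumguds]
  Rule 4 Velar Palatalization: no change — [mumguds]
/wiknivig/:
  Rule 1 Voicing Between Vowels: no change — [wiknivig]
  Rule 2 Final Obstruent Devoicing: [wiknivig] → [wiknivik]
  Rule 3 Medial Vowel Deletion: [wiknivik] → [wknvk]
  Rule 4 Velar Palatalization: no change — [wknvk]
/nirwav/:
  Rule 1 Voicing Between Vowels: no change — [nirwav]
  Rule 2 Final Obstruent Devoicing: [nirwav] → [nirwaf]
  Rule 3 Medial Vowel Deletion: [nirwaf] → [nrwaf]
  Rule 4 Velar Palatalization: no change — [nrwaf]

[mumguds], [wknvk], [nrwaf]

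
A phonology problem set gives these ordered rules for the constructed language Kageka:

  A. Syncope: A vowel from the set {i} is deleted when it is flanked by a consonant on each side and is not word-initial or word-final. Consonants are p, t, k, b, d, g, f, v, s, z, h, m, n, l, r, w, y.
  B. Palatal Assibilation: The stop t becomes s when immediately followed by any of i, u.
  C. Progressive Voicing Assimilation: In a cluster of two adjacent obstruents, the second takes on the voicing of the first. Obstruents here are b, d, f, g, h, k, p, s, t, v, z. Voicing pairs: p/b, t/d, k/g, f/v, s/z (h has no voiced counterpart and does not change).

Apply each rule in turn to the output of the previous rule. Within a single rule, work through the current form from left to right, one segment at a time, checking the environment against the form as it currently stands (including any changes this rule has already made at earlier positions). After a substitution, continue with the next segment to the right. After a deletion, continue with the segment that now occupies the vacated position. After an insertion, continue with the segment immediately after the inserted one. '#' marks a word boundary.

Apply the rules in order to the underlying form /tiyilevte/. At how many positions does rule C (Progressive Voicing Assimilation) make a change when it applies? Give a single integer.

1

A Syncope: [tiyilevte] → [tylevte]
B Palatal Assibilation: no change — [tylevte]
C Progressive Voicing Assimilation: [tylevte] → [tylevde]
Rule C changed 1 position(s).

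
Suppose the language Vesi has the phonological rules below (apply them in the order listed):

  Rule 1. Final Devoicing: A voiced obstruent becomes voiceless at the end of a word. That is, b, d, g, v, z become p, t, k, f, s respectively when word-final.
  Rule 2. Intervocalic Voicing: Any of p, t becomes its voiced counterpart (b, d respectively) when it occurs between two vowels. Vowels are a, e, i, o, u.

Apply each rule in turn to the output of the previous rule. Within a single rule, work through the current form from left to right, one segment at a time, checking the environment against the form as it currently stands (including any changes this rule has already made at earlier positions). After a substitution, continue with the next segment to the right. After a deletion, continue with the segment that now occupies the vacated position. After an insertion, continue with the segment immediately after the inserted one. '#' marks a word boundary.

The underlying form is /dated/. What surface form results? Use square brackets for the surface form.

[dadet]

Rule 1 Final Devoicing: [dated] → [datet]
Rule 2 Intervocalic Voicing: [datet] → [dadet]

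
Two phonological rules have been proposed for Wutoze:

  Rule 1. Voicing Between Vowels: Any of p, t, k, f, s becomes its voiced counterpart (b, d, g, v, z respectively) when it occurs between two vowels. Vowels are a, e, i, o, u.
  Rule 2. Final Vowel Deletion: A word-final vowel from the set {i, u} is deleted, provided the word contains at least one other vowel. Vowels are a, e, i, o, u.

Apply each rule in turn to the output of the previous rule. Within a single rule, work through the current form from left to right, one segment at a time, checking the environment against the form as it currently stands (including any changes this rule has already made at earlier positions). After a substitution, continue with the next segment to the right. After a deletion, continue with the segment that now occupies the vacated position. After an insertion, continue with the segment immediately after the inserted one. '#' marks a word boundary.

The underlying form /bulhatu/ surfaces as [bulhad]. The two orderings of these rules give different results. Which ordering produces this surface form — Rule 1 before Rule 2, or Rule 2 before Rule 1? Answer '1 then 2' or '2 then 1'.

1 then 2

Order 1 then 2:
  1 Voicing Between Vowels: [bulhatu] → [bulhadu]
  2 Final Vowel Deletion: [bulhadu] → [bulhad]
  result: [bulhad]
Order 2 then 1:
  2 Final Vowel Deletion: [bulhatu] → [bulhat]
  1 Voicing Between Vowels: no change — [bulhat]
  result: [bulhat]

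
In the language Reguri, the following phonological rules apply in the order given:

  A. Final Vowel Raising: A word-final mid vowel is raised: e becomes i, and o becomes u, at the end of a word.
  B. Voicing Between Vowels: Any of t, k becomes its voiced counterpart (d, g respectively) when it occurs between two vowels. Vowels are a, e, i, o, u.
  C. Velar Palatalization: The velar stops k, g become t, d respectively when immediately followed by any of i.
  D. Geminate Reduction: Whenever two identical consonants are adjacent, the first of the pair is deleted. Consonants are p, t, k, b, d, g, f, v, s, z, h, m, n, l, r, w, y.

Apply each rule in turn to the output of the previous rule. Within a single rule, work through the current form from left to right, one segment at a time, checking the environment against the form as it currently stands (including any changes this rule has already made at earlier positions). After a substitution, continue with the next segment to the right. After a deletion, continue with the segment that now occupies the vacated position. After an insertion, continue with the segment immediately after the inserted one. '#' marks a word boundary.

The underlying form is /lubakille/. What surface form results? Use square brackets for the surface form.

A Final Vowel Raising: [lubakille] → [lubakilli]
B Voicing Between Vowels: [lubakilli] → [lubagilli]
C Velar Palatalization: [lubagilli] → [lubadilli]
D Geminate Reduction: [lubadilli] → [lubadili]

[lubadili]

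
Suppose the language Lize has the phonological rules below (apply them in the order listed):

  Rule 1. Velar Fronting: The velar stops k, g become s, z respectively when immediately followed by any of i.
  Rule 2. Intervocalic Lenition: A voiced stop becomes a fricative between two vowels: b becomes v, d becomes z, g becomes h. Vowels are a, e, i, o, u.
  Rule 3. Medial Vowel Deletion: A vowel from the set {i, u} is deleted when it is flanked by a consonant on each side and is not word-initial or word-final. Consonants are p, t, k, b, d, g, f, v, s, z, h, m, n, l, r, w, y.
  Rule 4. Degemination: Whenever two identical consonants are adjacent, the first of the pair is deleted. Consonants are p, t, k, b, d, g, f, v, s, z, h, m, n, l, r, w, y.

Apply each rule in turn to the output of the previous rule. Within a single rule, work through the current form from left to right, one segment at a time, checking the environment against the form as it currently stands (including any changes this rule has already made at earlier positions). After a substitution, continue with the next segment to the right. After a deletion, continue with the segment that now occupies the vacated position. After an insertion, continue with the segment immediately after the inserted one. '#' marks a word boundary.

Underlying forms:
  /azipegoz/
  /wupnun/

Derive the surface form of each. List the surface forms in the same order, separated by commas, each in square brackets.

[azpehoz], [wpn]

/azipegoz/:
  Rule 1 Velar Fronting: no change — [azipegoz]
  Rule 2 Intervocalic Lenition: [azipegoz] → [azipehoz]
  Rule 3 Medial Vowel Deletion: [azipehoz] → [azpehoz]
  Rule 4 Degemination: no change — [azpehoz]
/wupnun/:
  Rule 1 Velar Fronting: no change — [wupnun]
  Rule 2 Intervocalic Lenition: no change — [wupnun]
  Rule 3 Medial Vowel Deletion: [wupnun] → [wpnn]
  Rule 4 Degemination: [wpnn] → [wpn]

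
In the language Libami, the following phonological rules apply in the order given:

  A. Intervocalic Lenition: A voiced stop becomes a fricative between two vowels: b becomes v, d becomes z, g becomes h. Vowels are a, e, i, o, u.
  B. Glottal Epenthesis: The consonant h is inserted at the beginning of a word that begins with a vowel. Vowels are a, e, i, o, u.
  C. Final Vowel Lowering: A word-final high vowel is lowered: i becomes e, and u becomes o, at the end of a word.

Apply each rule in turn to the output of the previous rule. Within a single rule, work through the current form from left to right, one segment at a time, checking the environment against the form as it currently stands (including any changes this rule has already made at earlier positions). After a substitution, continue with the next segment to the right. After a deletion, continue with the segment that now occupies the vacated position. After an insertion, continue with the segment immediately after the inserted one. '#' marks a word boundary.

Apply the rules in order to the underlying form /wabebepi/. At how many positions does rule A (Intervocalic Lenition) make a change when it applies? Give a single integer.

2

A Intervocalic Lenition: [wabebepi] → [wavevepi]
B Glottal Epenthesis: no change — [wavevepi]
C Final Vowel Lowering: [wavevepi] → [wavevepe]
Rule A changed 2 position(s).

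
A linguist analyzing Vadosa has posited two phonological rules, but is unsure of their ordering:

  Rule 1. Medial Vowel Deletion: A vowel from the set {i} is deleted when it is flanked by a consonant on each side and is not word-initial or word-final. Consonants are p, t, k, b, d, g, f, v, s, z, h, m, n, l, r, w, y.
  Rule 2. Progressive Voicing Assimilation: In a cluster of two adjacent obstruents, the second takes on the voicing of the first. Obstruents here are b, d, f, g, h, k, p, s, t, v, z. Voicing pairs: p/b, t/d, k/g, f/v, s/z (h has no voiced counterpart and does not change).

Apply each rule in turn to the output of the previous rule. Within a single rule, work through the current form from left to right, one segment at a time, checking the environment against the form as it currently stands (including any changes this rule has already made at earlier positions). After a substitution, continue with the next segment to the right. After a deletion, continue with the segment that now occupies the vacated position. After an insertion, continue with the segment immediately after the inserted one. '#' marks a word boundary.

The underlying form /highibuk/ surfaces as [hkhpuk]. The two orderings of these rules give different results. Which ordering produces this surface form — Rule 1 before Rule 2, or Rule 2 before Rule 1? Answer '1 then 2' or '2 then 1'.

Order 1 then 2:
  1 Medial Vowel Deletion: [highibuk] → [hghbuk]
  2 Progressive Voicing Assimilation: [hghbuk] → [hkhpuk]
  result: [hkhpuk]
Order 2 then 1:
  2 Progressive Voicing Assimilation: no change — [highibuk]
  1 Medial Vowel Deletion: [highibuk] → [hghbuk]
  result: [hghbuk]

1 then 2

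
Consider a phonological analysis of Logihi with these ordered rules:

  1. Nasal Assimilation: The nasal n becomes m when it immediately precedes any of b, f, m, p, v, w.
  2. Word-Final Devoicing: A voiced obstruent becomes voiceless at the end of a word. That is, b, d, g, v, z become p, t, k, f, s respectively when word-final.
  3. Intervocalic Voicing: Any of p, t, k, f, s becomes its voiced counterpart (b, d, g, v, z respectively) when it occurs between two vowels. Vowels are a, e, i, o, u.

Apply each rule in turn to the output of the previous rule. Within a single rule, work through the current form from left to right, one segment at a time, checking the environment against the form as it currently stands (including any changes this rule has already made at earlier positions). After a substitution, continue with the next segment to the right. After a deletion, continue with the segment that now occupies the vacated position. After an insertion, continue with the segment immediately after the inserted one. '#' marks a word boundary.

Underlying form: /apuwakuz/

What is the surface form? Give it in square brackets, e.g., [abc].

1 Nasal Assimilation: no change — [apuwakuz]
2 Word-Final Devoicing: [apuwakuz] → [apuwakus]
3 Intervocalic Voicing: [apuwakus] → [abuwagus]

[abuwagus]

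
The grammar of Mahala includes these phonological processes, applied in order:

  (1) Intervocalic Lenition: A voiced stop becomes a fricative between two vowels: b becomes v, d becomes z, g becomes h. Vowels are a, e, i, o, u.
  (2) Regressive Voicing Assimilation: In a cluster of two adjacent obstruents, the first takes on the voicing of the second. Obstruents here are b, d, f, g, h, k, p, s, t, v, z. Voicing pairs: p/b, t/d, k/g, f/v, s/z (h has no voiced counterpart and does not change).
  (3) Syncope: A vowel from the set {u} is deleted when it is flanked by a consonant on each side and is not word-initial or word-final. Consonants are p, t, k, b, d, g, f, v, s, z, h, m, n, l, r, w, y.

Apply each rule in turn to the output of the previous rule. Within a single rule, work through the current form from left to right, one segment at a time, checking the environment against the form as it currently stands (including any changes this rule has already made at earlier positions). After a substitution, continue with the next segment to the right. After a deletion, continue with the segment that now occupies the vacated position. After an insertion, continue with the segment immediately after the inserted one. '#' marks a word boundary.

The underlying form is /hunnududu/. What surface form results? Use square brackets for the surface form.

[hnnzzu]

(1) Intervocalic Lenition: [hunnududu] → [hunnuzuzu]
(2) Regressive Voicing Assimilation: no change — [hunnuzuzu]
(3) Syncope: [hunnuzuzu] → [hnnzzu]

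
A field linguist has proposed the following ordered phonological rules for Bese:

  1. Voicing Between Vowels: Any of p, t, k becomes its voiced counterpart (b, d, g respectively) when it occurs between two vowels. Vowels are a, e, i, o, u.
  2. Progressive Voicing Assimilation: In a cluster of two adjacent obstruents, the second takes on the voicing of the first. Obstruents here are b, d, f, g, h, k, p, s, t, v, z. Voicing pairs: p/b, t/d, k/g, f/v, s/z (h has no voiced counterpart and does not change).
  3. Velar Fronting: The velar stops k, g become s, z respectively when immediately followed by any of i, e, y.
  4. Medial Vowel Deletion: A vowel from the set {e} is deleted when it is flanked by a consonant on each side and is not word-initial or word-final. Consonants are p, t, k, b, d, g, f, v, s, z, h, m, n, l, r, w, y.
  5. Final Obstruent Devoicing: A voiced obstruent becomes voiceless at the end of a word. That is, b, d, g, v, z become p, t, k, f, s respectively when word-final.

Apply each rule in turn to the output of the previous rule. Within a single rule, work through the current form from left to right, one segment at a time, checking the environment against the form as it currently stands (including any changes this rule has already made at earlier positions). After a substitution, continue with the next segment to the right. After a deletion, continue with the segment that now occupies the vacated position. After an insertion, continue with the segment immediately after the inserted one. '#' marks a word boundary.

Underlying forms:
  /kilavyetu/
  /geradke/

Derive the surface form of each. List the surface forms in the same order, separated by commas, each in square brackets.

/kilavyetu/:
  1 Voicing Between Vowels: [kilavyetu] → [kilavyedu]
  2 Progressive Voicing Assimilation: no change — [kilavyedu]
  3 Velar Fronting: [kilavyedu] → [silavyedu]
  4 Medial Vowel Deletion: [silavyedu] → [silavydu]
  5 Final Obstruent Devoicing: no change — [silavydu]
/geradke/:
  1 Voicing Between Vowels: no change — [geradke]
  2 Progressive Voicing Assimilation: [geradke] → [geradge]
  3 Velar Fronting: [geradge] → [zeradze]
  4 Medial Vowel Deletion: [zeradze] → [zradze]
  5 Final Obstruent Devoicing: no change — [zradze]

[silavydu], [zradze]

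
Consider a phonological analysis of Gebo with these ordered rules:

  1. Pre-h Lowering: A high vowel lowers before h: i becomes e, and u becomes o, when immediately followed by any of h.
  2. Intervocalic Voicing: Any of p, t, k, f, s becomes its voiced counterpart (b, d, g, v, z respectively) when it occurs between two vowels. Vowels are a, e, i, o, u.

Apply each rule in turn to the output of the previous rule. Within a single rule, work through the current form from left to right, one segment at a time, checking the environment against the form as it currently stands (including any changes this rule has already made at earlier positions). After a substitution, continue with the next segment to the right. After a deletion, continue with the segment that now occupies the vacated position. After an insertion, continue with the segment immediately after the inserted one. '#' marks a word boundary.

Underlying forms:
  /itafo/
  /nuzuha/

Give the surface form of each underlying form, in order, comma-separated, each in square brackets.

/itafo/:
  1 Pre-h Lowering: no change — [itafo]
  2 Intervocalic Voicing: [itafo] → [idavo]
/nuzuha/:
  1 Pre-h Lowering: [nuzuha] → [nuzoha]
  2 Intervocalic Voicing: no change — [nuzoha]

[idavo], [nuzoha]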